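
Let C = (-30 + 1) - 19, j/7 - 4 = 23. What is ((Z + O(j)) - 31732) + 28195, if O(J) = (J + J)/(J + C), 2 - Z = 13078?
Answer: -780685/47 ≈ -16610.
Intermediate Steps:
j = 189 (j = 28 + 7*23 = 28 + 161 = 189)
Z = -13076 (Z = 2 - 1*13078 = 2 - 13078 = -13076)
C = -48 (C = -29 - 19 = -48)
O(J) = 2*J/(-48 + J) (O(J) = (J + J)/(J - 48) = (2*J)/(-48 + J) = 2*J/(-48 + J))
((Z + O(j)) - 31732) + 28195 = ((-13076 + 2*189/(-48 + 189)) - 31732) + 28195 = ((-13076 + 2*189/141) - 31732) + 28195 = ((-13076 + 2*189*(1/141)) - 31732) + 28195 = ((-13076 + 126/47) - 31732) + 28195 = (-614446/47 - 31732) + 28195 = -2105850/47 + 28195 = -780685/47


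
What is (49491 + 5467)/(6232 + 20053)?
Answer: 54958/26285 ≈ 2.0909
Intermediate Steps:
(49491 + 5467)/(6232 + 20053) = 54958/26285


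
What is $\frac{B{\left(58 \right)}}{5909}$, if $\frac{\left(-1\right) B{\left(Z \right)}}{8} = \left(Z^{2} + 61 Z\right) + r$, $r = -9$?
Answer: $- \frac{55144}{5909} \approx -9.3322$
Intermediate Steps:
$B{\left(Z \right)} = 72 - 488 Z - 8 Z^{2}$ ($B{\left(Z \right)} = - 8 \left(\left(Z^{2} + 61 Z\right) - 9\right) = - 8 \left(-9 + Z^{2} + 61 Z\right) = 72 - 488 Z - 8 Z^{2}$)
$\frac{B{\left(58 \right)}}{5909} = \frac{72 - 28304 - 8 \cdot 58^{2}}{5909} = \left(72 - 28304 - 26912\right) \frac{1}{5909} = \left(-55144\right) \frac{1}{5909} = - \frac{55144}{5909}$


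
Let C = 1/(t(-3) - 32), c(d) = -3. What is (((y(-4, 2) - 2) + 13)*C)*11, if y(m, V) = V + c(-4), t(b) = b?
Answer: -22/7 ≈ -3.1429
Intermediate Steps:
y(m, V) = -3 + V (y(m, V) = V - 3 = -3 + V)
C = -1/35 (C = 1/(-3 - 32) = 1/(-35) = -1/35 ≈ -0.028571)
(((y(-4, 2) - 2) + 13)*C)*11 = ((((-3 + 2) - 2) + 13)*(-1/35))*11 = (((-1 - 2) + 13)*(-1/35))*11 = ((-3 + 13)*(-1/35))*11 = (10*(-1/35))*11 = -2/7*11 = -22/7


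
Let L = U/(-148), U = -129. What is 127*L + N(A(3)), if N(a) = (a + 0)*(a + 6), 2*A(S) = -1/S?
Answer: 36538/333 ≈ 109.72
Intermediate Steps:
A(S) = -1/(2*S) (A(S) = (-1/S)/2 = -1/(2*S))
N(a) = a*(6 + a)
L = 129/148 (L = -129/(-148) = -129*(-1/148) = 129/148 ≈ 0.87162)
127*L + N(A(3)) = 127*(129/148) + (-½/3)*(6 - ½/3) = 16383/148 + (-½*⅓)*(6 - ½*⅓) = 16383/148 - (6 - ⅙)/6 = 16383/148 - ⅙*35/6 = 16383/148 - 35/36 = 36538/333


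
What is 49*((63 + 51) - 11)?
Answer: 5047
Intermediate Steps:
49*((63 + 51) - 11) = 49*(114 - 11) = 49*103 = 5047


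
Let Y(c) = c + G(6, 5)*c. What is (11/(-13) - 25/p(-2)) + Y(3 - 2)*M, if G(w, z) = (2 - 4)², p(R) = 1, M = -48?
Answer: -3456/13 ≈ -265.85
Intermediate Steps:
G(w, z) = 4 (G(w, z) = (-2)² = 4)
Y(c) = 5*c (Y(c) = c + 4*c = 5*c)
(11/(-13) - 25/p(-2)) + Y(3 - 2)*M = (11/(-13) - 25/1) + (5*(3 - 2))*(-48) = (11*(-1/13) - 25*1) + (5*1)*(-48) = (-11/13 - 25) + 5*(-48) = -336/13 - 240 = -3456/13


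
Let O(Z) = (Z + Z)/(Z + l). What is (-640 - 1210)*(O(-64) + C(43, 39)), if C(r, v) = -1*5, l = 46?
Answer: -35150/9 ≈ -3905.6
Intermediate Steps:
O(Z) = 2*Z/(46 + Z) (O(Z) = (Z + Z)/(Z + 46) = (2*Z)/(46 + Z) = 2*Z/(46 + Z))
C(r, v) = -5
(-640 - 1210)*(O(-64) + C(43, 39)) = (-640 - 1210)*(2*(-64)/(46 - 64) - 5) = -1850*(2*(-64)/(-18) - 5) = -1850*(2*(-64)*(-1/18) - 5) = -1850*(64/9 - 5) = -1850*19/9 = -35150/9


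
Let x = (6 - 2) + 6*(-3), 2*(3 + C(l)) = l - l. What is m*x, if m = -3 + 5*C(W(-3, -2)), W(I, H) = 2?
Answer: 252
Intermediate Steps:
C(l) = -3 (C(l) = -3 + (l - l)/2 = -3 + (½)*0 = -3 + 0 = -3)
m = -18 (m = -3 + 5*(-3) = -3 - 15 = -18)
x = -14 (x = 4 - 18 = -14)
m*x = -18*(-14) = 252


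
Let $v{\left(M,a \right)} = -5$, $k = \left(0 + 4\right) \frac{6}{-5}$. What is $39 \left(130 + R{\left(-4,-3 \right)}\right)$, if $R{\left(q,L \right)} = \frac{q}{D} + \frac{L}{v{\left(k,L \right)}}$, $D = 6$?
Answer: $\frac{25337}{5} \approx 5067.4$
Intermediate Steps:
$k = - \frac{24}{5}$ ($k = 4 \cdot 6 \left(- \frac{1}{5}\right) = 4 \left(- \frac{6}{5}\right) = - \frac{24}{5} \approx -4.8$)
$R{\left(q,L \right)} = - \frac{L}{5} + \frac{q}{6}$ ($R{\left(q,L \right)} = \frac{q}{6} + \frac{L}{-5} = q \frac{1}{6} + L \left(- \frac{1}{5}\right) = \frac{q}{6} - \frac{L}{5} = - \frac{L}{5} + \frac{q}{6}$)
$39 \left(130 + R{\left(-4,-3 \right)}\right) = 39 \left(130 + \left(\left(- \frac{1}{5}\right) \left(-3\right) + \frac{1}{6} \left(-4\right)\right)\right) = 39 \left(130 + \left(\frac{3}{5} - \frac{2}{3}\right)\right) = 39 \left(130 - \frac{1}{15}\right) = 39 \cdot \frac{1949}{15} = \frac{25337}{5}$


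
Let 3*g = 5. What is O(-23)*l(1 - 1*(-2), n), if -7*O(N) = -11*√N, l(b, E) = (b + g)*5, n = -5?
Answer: 110*I*√23/3 ≈ 175.85*I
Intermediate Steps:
g = 5/3 (g = (⅓)*5 = 5/3 ≈ 1.6667)
l(b, E) = 25/3 + 5*b (l(b, E) = (b + 5/3)*5 = (5/3 + b)*5 = 25/3 + 5*b)
O(N) = 11*√N/7 (O(N) = -(-11)*√N/7 = 11*√N/7)
O(-23)*l(1 - 1*(-2), n) = (11*√(-23)/7)*(25/3 + 5*(1 - 1*(-2))) = (11*(I*√23)/7)*(25/3 + 5*(1 + 2)) = (11*I*√23/7)*(25/3 + 5*3) = (11*I*√23/7)*(25/3 + 15) = (11*I*√23/7)*(70/3) = 110*I*√23/3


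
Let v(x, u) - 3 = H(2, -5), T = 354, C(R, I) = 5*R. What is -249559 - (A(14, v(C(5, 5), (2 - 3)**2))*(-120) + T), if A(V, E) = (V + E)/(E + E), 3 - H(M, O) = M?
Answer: -249643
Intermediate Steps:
H(M, O) = 3 - M
v(x, u) = 4 (v(x, u) = 3 + (3 - 1*2) = 3 + (3 - 2) = 3 + 1 = 4)
A(V, E) = (E + V)/(2*E) (A(V, E) = (E + V)/((2*E)) = (E + V)*(1/(2*E)) = (E + V)/(2*E))
-249559 - (A(14, v(C(5, 5), (2 - 3)**2))*(-120) + T) = -249559 - (((1/2)*(4 + 14)/4)*(-120) + 354) = -249559 - (((1/2)*(1/4)*18)*(-120) + 354) = -249559 - ((9/4)*(-120) + 354) = -249559 - (-270 + 354) = -249559 - 1*84 = -249559 - 84 = -249643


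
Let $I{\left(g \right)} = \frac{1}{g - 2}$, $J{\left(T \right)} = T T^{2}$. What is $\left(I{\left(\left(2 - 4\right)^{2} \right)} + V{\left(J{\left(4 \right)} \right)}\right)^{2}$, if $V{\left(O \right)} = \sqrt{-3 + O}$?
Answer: $\frac{245}{4} + \sqrt{61} \approx 69.06$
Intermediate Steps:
$J{\left(T \right)} = T^{3}$
$I{\left(g \right)} = \frac{1}{-2 + g}$
$\left(I{\left(\left(2 - 4\right)^{2} \right)} + V{\left(J{\left(4 \right)} \right)}\right)^{2} = \left(\frac{1}{-2 + \left(2 - 4\right)^{2}} + \sqrt{-3 + 4^{3}}\right)^{2} = \left(\frac{1}{-2 + \left(-2\right)^{2}} + \sqrt{-3 + 64}\right)^{2} = \left(\frac{1}{-2 + 4} + \sqrt{61}\right)^{2} = \left(\frac{1}{2} + \sqrt{61}\right)^{2}$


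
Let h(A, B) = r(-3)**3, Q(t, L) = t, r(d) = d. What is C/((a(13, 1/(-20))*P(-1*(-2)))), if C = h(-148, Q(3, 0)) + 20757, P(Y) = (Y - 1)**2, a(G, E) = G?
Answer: 20730/13 ≈ 1594.6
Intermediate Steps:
h(A, B) = -27 (h(A, B) = (-3)**3 = -27)
P(Y) = (-1 + Y)**2
C = 20730 (C = -27 + 20757 = 20730)
C/((a(13, 1/(-20))*P(-1*(-2)))) = 20730/((13*(-1 - 1*(-2))**2)) = 20730/((13*(-1 + 2)**2)) = 20730/((13*1**2)) = 20730/((13*1)) = 20730/13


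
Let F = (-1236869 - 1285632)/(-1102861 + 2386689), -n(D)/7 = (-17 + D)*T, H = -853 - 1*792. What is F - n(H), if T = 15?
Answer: -224043346781/1283828 ≈ -1.7451e+5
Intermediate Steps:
H = -1645 (H = -853 - 792 = -1645)
n(D) = 1785 - 105*D (n(D) = -7*(-17 + D)*15 = -7*(-255 + 15*D) = 1785 - 105*D)
F = -2522501/1283828 ≈ -1.9648
F - n(H) = -2522501/1283828 - (1785 - 105*(-1645)) = -2522501/1283828 - (1785 + 172725) = -2522501/1283828 - 1*174510 = -2522501/1283828 - 174510 = -224043346781/1283828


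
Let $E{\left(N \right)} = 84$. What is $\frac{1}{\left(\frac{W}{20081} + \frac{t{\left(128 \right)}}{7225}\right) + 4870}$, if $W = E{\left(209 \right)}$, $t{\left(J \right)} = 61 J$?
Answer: $\frac{145085225}{706722445098} \approx 0.00020529$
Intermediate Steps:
$W = 84$
$\frac{1}{\left(\frac{W}{20081} + \frac{t{\left(128 \right)}}{7225}\right) + 4870} = \frac{1}{\left(\frac{84}{20081} + \frac{61 \cdot 128}{7225}\right) + 4870} = \frac{1}{\left(84 \cdot \frac{1}{20081} + 7808 \cdot \frac{1}{7225}\right) + 4870} = \frac{1}{\left(\frac{84}{20081} + \frac{7808}{7225}\right) + 4870} = \frac{1}{\frac{157399348}{145085225} + 4870} = \frac{1}{\frac{706722445098}{145085225}} = \frac{145085225}{706722445098}$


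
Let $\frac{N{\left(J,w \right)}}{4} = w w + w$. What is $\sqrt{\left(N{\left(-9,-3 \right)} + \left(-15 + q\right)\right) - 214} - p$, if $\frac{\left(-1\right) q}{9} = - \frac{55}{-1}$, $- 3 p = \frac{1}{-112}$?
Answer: $- \frac{1}{336} + 10 i \sqrt{7} \approx -0.0029762 + 26.458 i$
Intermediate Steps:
$p = \frac{1}{336}$ ($p = - \frac{1}{3 \left(-112\right)} = \left(- \frac{1}{3}\right) \left(- \frac{1}{112}\right) = \frac{1}{336} \approx 0.0029762$)
$N{\left(J,w \right)} = 4 w + 4 w^{2}$ ($N{\left(J,w \right)} = 4 \left(w w + w\right) = 4 \left(w^{2} + w\right) = 4 \left(w + w^{2}\right) = 4 w + 4 w^{2}$)
$q = -495$ ($q = - 9 \left(- \frac{55}{-1}\right) = - 9 \left(\left(-55\right) \left(-1\right)\right) = \left(-9\right) 55 = -495$)
$\sqrt{\left(N{\left(-9,-3 \right)} + \left(-15 + q\right)\right) - 214} - p = \sqrt{\left(4 \left(-3\right) \left(1 - 3\right) - 510\right) - 214} - \frac{1}{336} = \sqrt{\left(4 \left(-3\right) \left(-2\right) - 510\right) - 214} - \frac{1}{336} = \sqrt{\left(24 - 510\right) - 214} - \frac{1}{336} = \sqrt{-486 - 214} - \frac{1}{336} = \sqrt{-700} - \frac{1}{336} = 10 i \sqrt{7} - \frac{1}{336} = - \frac{1}{336} + 10 i \sqrt{7}$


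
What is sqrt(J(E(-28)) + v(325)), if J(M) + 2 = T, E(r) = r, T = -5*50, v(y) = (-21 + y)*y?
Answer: 2*sqrt(24637) ≈ 313.92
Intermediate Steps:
v(y) = y*(-21 + y)
T = -250
J(M) = -252 (J(M) = -2 - 250 = -252)
sqrt(J(E(-28)) + v(325)) = sqrt(-252 + 325*(-21 + 325)) = sqrt(-252 + 325*304) = sqrt(-252 + 98800) = sqrt(98548) = 2*sqrt(24637)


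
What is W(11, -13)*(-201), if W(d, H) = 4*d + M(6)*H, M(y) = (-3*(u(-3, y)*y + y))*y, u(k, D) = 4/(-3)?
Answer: 85224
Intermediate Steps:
u(k, D) = -4/3 (u(k, D) = 4*(-⅓) = -4/3)
M(y) = y² (M(y) = (-3*(-4*y/3 + y))*y = (-(-1)*y)*y = y*y = y²)
W(d, H) = 4*d + 36*H (W(d, H) = 4*d + 6²*H = 4*d + 36*H)
W(11, -13)*(-201) = (4*11 + 36*(-13))*(-201) = (44 - 468)*(-201) = -424*(-201) = 85224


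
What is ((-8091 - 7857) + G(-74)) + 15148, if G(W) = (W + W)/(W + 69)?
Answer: -3852/5 ≈ -770.40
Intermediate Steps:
G(W) = 2*W/(69 + W) (G(W) = (2*W)/(69 + W) = 2*W/(69 + W))
((-8091 - 7857) + G(-74)) + 15148 = ((-8091 - 7857) + 2*(-74)/(69 - 74)) + 15148 = (-15948 + 2*(-74)/(-5)) + 15148 = (-15948 + 2*(-74)*(-⅕)) + 15148 = (-15948 + 148/5) + 15148 = -79592/5 + 15148 = -3852/5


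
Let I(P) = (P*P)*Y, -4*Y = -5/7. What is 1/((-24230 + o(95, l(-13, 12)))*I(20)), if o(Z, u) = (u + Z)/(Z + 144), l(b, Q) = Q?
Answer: -1673/2895431500 ≈ -5.7781e-7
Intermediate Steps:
Y = 5/28 (Y = -(-5)/(4*7) = -¼*(-5/7) = 5/28 ≈ 0.17857)
o(Z, u) = (Z + u)/(144 + Z)
I(P) = 5*P²/28 (I(P) = (P*P)*(5/28) = P²*(5/28) = 5*P²/28)
1/((-24230 + o(95, l(-13, 12)))*I(20)) = 1/((-24230 + (95 + 12)/(144 + 95))*(((5/28)*20²))) = 1/((-24230 + 107/239)*(((5/28)*400))) = 1/((-24230 + (1/239)*107)*(500/7)) = (7/500)/(-24230 + 107/239) = (7/500)/(-5790863/239) = -239/5790863*7/500 = -1673/2895431500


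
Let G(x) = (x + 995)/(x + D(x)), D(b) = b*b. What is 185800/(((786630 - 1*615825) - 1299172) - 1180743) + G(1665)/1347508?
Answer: -29180272006843/362650476262914 ≈ -0.080464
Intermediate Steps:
D(b) = b²
G(x) = (995 + x)/(x + x²) (G(x) = (x + 995)/(x + x²) = (995 + x)/(x + x²))
185800/(((786630 - 1*615825) - 1299172) - 1180743) + G(1665)/1347508 = 185800/(((786630 - 1*615825) - 1299172) - 1180743) + ((995 + 1665)/(1665*(1 + 1665)))/1347508 = 185800/(((786630 - 615825) - 1299172) - 1180743) + ((1/1665)*2660/1666)*(1/1347508) = 185800/((170805 - 1299172) - 1180743) + ((1/1665)*(1/1666)*2660)*(1/1347508) = 185800/(-1128367 - 1180743) + (38/39627)*(1/1347508) = 185800/(-2309110) + 19/26698849758 = 185800*(-1/2309110) + 19/26698849758 = -18580/230911 + 19/26698849758 = -29180272006843/362650476262914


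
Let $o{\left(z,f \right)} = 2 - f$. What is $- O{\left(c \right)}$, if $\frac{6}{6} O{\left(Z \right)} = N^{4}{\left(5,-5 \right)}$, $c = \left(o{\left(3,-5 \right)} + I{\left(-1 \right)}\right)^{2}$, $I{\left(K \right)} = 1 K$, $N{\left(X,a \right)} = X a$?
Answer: $-390625$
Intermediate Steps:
$I{\left(K \right)} = K$
$c = 36$ ($c = \left(\left(2 - -5\right) - 1\right)^{2} = \left(\left(2 + 5\right) - 1\right)^{2} = \left(7 - 1\right)^{2} = 6^{2} = 36$)
$O{\left(Z \right)} = 390625$ ($O{\left(Z \right)} = \left(5 \left(-5\right)\right)^{4} = \left(-25\right)^{4} = 390625$)
$- O{\left(c \right)} = \left(-1\right) 390625 = -390625$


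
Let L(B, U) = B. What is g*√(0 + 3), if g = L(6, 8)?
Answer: 6*√3 ≈ 10.392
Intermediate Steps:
g = 6
g*√(0 + 3) = 6*√(0 + 3) = 6*√3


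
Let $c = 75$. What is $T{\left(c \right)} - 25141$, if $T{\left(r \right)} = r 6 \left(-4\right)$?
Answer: $-26941$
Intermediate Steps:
$T{\left(r \right)} = - 24 r$ ($T{\left(r \right)} = 6 r \left(-4\right) = - 24 r$)
$T{\left(c \right)} - 25141 = \left(-24\right) 75 - 25141 = -1800 - 25141 = -26941$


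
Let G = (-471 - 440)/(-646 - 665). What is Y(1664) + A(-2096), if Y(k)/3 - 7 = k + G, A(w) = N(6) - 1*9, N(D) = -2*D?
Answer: 2182415/437 ≈ 4994.1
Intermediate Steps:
G = 911/1311 (G = -911/(-1311) = -911*(-1/1311) = 911/1311 ≈ 0.69489)
A(w) = -21 (A(w) = -2*6 - 1*9 = -12 - 9 = -21)
Y(k) = 10088/437 + 3*k (Y(k) = 21 + 3*(k + 911/1311) = 21 + 3*(911/1311 + k) = 21 + (911/437 + 3*k) = 10088/437 + 3*k)
Y(1664) + A(-2096) = (10088/437 + 3*1664) - 21 = (10088/437 + 4992) - 21 = 2191592/437 - 21 = 2182415/437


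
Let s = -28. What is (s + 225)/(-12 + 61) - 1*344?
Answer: -16659/49 ≈ -339.98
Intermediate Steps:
(s + 225)/(-12 + 61) - 1*344 = (-28 + 225)/(-12 + 61) - 1*344 = 197/49 - 344 = -16659/49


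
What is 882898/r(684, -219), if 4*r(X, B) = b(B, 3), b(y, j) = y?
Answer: -3531592/219 ≈ -16126.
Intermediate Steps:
r(X, B) = B/4
882898/r(684, -219) = 882898/(((1/4)*(-219))) = 882898/(-219/4) = 882898*(-4/219) = -3531592/219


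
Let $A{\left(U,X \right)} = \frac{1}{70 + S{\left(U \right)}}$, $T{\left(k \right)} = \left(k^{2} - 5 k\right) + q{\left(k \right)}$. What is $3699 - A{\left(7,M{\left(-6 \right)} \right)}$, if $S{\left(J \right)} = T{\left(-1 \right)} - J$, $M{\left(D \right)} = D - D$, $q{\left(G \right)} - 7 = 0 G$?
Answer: $\frac{281123}{76} \approx 3699.0$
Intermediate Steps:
$q{\left(G \right)} = 7$ ($q{\left(G \right)} = 7 + 0 G = 7 + 0 = 7$)
$M{\left(D \right)} = 0$
$T{\left(k \right)} = 7 + k^{2} - 5 k$ ($T{\left(k \right)} = \left(k^{2} - 5 k\right) + 7 = 7 + k^{2} - 5 k$)
$S{\left(J \right)} = 13 - J$ ($S{\left(J \right)} = \left(7 + \left(-1\right)^{2} - -5\right) - J = \left(7 + 1 + 5\right) - J = 13 - J$)
$A{\left(U,X \right)} = \frac{1}{83 - U}$ ($A{\left(U,X \right)} = \frac{1}{70 - \left(-13 + U\right)} = \frac{1}{83 - U}$)
$3699 - A{\left(7,M{\left(-6 \right)} \right)} = 3699 - - \frac{1}{-83 + 7} = 3699 - - \frac{1}{-76} = 3699 - \left(-1\right) \left(- \frac{1}{76}\right) = 3699 - \frac{1}{76} = \frac{281123}{76}$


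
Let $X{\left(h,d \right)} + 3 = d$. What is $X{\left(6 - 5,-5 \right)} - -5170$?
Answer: $5162$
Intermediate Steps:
$X{\left(h,d \right)} = -3 + d$
$X{\left(6 - 5,-5 \right)} - -5170 = \left(-3 - 5\right) - -5170 = -8 + 5170 = 5162$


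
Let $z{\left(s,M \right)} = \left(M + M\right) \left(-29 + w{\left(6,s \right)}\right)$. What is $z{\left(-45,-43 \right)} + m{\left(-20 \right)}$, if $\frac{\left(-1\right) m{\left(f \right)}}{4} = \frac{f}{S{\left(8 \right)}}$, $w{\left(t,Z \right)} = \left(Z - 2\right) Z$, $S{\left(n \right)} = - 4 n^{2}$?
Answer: $- \frac{2870341}{16} \approx -1.794 \cdot 10^{5}$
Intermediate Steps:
$w{\left(t,Z \right)} = Z \left(-2 + Z\right)$ ($w{\left(t,Z \right)} = \left(-2 + Z\right) Z = Z \left(-2 + Z\right)$)
$z{\left(s,M \right)} = 2 M \left(-29 + s \left(-2 + s\right)\right)$ ($z{\left(s,M \right)} = \left(M + M\right) \left(-29 + s \left(-2 + s\right)\right) = 2 M \left(-29 + s \left(-2 + s\right)\right)$)
$m{\left(f \right)} = \frac{f}{64}$ ($m{\left(f \right)} = - 4 \frac{f}{\left(-4\right) 8^{2}} = - 4 \frac{f}{\left(-4\right) 64} = - 4 \frac{f}{-256} = - 4 f \left(- \frac{1}{256}\right) = - 4 \left(- \frac{f}{256}\right) = \frac{f}{64}$)
$z{\left(-45,-43 \right)} + m{\left(-20 \right)} = 2 \left(-43\right) \left(-29 - 45 \left(-2 - 45\right)\right) + \frac{1}{64} \left(-20\right) = 2 \left(-43\right) \left(-29 - -2115\right) - \frac{5}{16} = 2 \left(-43\right) \left(-29 + 2115\right) - \frac{5}{16} = 2 \left(-43\right) 2086 - \frac{5}{16} = -179396 - \frac{5}{16} = - \frac{2870341}{16}$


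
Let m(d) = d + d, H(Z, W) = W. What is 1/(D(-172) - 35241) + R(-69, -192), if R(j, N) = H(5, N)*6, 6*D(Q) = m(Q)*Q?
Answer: -87712131/76139 ≈ -1152.0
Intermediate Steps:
m(d) = 2*d
D(Q) = Q**2/3 (D(Q) = ((2*Q)*Q)/6 = (2*Q**2)/6 = Q**2/3)
R(j, N) = 6*N (R(j, N) = N*6 = 6*N)
1/(D(-172) - 35241) + R(-69, -192) = 1/((1/3)*(-172)**2 - 35241) + 6*(-192) = 1/((1/3)*29584 - 35241) - 1152 = 1/(29584/3 - 35241) - 1152 = 1/(-76139/3) - 1152 = -3/76139 - 1152 = -87712131/76139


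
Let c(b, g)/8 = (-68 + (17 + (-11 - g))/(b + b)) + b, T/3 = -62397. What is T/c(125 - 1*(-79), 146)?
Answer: -9546741/55348 ≈ -172.49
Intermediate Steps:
T = -187191 (T = 3*(-62397) = -187191)
c(b, g) = -544 + 8*b + 4*(6 - g)/b (c(b, g) = 8*((-68 + (17 + (-11 - g))/(b + b)) + b) = 8*((-68 + (6 - g)/((2*b))) + b) = 8*((-68 + (6 - g)*(1/(2*b))) + b) = 8*((-68 + (6 - g)/(2*b)) + b) = 8*(-68 + b + (6 - g)/(2*b)) = -544 + 8*b + 4*(6 - g)/b)
T/c(125 - 1*(-79), 146) = -187191*(125 - 1*(-79))/(4*(6 - 1*146 + 2*(125 - 1*(-79))*(-68 + (125 - 1*(-79))))) = -187191*(125 + 79)/(4*(6 - 146 + 2*(125 + 79)*(-68 + (125 + 79)))) = -187191*51/(6 - 146 + 2*204*(-68 + 204)) = -187191*51/(6 - 146 + 2*204*136) = -187191*51/(6 - 146 + 55488) = -187191/(4*(1/204)*55348) = -187191/55348/51 = -187191*51/55348 = -9546741/55348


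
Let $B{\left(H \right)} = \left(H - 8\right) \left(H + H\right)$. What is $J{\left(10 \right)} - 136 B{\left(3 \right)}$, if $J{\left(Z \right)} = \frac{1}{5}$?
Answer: $\frac{20401}{5} \approx 4080.2$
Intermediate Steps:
$J{\left(Z \right)} = \frac{1}{5}$
$B{\left(H \right)} = 2 H \left(-8 + H\right)$ ($B{\left(H \right)} = \left(-8 + H\right) 2 H = 2 H \left(-8 + H\right)$)
$J{\left(10 \right)} - 136 B{\left(3 \right)} = \frac{1}{5} - 136 \cdot 2 \cdot 3 \left(-8 + 3\right) = \frac{1}{5} - 136 \cdot 2 \cdot 3 \left(-5\right) = \frac{1}{5} - -4080 = \frac{1}{5} + 4080 = \frac{20401}{5}$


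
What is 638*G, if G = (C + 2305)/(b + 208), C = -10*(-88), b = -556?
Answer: -35035/6 ≈ -5839.2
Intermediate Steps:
C = 880
G = -3185/348 (G = (880 + 2305)/(-556 + 208) = 3185/(-348) = 3185*(-1/348) = -3185/348 ≈ -9.1523)
638*G = 638*(-3185/348) = -35035/6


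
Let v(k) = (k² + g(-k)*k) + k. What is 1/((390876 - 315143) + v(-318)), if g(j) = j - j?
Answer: 1/176539 ≈ 5.6645e-6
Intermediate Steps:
g(j) = 0
v(k) = k + k² (v(k) = (k² + 0*k) + k = (k² + 0) + k = k² + k = k + k²)
1/((390876 - 315143) + v(-318)) = 1/((390876 - 315143) - 318*(1 - 318)) = 1/(75733 - 318*(-317)) = 1/(75733 + 100806) = 1/176539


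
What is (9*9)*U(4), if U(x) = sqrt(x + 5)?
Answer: 243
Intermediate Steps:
U(x) = sqrt(5 + x)
(9*9)*U(4) = (9*9)*sqrt(5 + 4) = 81*sqrt(9) = 81*3 = 243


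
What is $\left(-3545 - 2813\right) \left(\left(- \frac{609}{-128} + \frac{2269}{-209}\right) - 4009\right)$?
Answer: $\frac{31042044591}{1216} \approx 2.5528 \cdot 10^{7}$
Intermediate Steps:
$\left(-3545 - 2813\right) \left(\left(- \frac{609}{-128} + \frac{2269}{-209}\right) - 4009\right) = - 6358 \left(\left(\left(-609\right) \left(- \frac{1}{128}\right) + 2269 \left(- \frac{1}{209}\right)\right) - 4009\right) = - 6358 \left(\left(\frac{609}{128} - \frac{2269}{209}\right) - 4009\right) = - 6358 \left(- \frac{163151}{26752} - 4009\right) = \left(-6358\right) \left(- \frac{107411919}{26752}\right) = \frac{31042044591}{1216}$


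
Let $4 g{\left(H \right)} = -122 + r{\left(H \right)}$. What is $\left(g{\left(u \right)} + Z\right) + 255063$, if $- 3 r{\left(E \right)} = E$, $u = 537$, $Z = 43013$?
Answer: $\frac{1192003}{4} \approx 2.98 \cdot 10^{5}$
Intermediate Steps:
$r{\left(E \right)} = - \frac{E}{3}$
$g{\left(H \right)} = - \frac{61}{2} - \frac{H}{12}$ ($g{\left(H \right)} = \frac{-122 - \frac{H}{3}}{4} = - \frac{61}{2} - \frac{H}{12}$)
$\left(g{\left(u \right)} + Z\right) + 255063 = \left(\left(- \frac{61}{2} - \frac{179}{4}\right) + 43013\right) + 255063 = \left(- \frac{301}{4} + 43013\right) + 255063 = \frac{171751}{4} + 255063 = \frac{1192003}{4}$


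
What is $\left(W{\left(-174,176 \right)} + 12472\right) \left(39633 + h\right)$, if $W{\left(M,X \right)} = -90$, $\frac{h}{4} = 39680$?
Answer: $2456006846$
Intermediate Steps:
$h = 158720$ ($h = 4 \cdot 39680 = 158720$)
$\left(W{\left(-174,176 \right)} + 12472\right) \left(39633 + h\right) = \left(-90 + 12472\right) \left(39633 + 158720\right) = 12382 \cdot 198353 = 2456006846$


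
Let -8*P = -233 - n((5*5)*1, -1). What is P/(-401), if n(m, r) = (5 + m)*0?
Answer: -233/3208 ≈ -0.072631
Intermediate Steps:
n(m, r) = 0
P = 233/8 (P = -(-233 - 1*0)/8 = -(-233 + 0)/8 = -⅛*(-233) = 233/8 ≈ 29.125)
P/(-401) = (233/8)/(-401) = (233/8)*(-1/401) = -233/3208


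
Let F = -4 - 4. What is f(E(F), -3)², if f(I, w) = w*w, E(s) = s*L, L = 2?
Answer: 81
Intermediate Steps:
F = -8
E(s) = 2*s (E(s) = s*2 = 2*s)
f(I, w) = w²
f(E(F), -3)² = ((-3)²)² = 9² = 81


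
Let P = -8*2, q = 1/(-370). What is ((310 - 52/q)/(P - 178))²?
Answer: 95550625/9409 ≈ 10155.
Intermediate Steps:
q = -1/370 ≈ -0.0027027
P = -16
((310 - 52/q)/(P - 178))² = ((310 - 52/(-1/370))/(-16 - 178))² = ((310 - 52*(-370))/(-194))² = ((310 + 19240)*(-1/194))² = (19550*(-1/194))² = (-9775/97)² = 95550625/9409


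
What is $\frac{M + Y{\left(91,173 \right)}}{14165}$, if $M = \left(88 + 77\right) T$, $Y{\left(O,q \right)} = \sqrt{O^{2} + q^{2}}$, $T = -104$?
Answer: $- \frac{3432}{2833} + \frac{\sqrt{38210}}{14165} \approx -1.1976$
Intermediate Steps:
$M = -17160$ ($M = \left(88 + 77\right) \left(-104\right) = 165 \left(-104\right) = -17160$)
$\frac{M + Y{\left(91,173 \right)}}{14165} = \frac{-17160 + \sqrt{91^{2} + 173^{2}}}{14165} = \left(-17160 + \sqrt{8281 + 29929}\right) \frac{1}{14165} = \left(-17160 + \sqrt{38210}\right) \frac{1}{14165} = - \frac{3432}{2833} + \frac{\sqrt{38210}}{14165}$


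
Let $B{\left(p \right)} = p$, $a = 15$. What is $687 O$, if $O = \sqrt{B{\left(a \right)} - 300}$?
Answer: $687 i \sqrt{285} \approx 11598.0 i$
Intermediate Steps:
$O = i \sqrt{285}$ ($O = \sqrt{15 - 300} = \sqrt{-285} = i \sqrt{285} \approx 16.882 i$)
$687 O = 687 i \sqrt{285}$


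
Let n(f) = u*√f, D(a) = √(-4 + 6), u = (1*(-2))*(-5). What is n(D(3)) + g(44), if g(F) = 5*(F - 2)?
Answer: 210 + 10*2^(¼) ≈ 221.89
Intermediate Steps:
g(F) = -10 + 5*F (g(F) = 5*(-2 + F) = -10 + 5*F)
u = 10 (u = -2*(-5) = 10)
D(a) = √2
n(f) = 10*√f
n(D(3)) + g(44) = 10*√(√2) + (-10 + 5*44) = 10*2^(¼) + (-10 + 220) = 10*2^(¼) + 210 = 210 + 10*2^(¼)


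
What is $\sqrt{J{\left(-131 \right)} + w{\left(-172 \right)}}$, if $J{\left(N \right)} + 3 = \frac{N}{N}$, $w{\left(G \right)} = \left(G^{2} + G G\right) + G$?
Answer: $\sqrt{58994} \approx 242.89$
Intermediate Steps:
$w{\left(G \right)} = G + 2 G^{2}$ ($w{\left(G \right)} = \left(G^{2} + G^{2}\right) + G = 2 G^{2} + G = G + 2 G^{2}$)
$J{\left(N \right)} = -2$ ($J{\left(N \right)} = -3 + \frac{N}{N} = -3 + 1 = -2$)
$\sqrt{J{\left(-131 \right)} + w{\left(-172 \right)}} = \sqrt{-2 - 172 \left(1 + 2 \left(-172\right)\right)} = \sqrt{-2 - 172 \left(1 - 344\right)} = \sqrt{-2 - -58996} = \sqrt{-2 + 58996} = \sqrt{58994}$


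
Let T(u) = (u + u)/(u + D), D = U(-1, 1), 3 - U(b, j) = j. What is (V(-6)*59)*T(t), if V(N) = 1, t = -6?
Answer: 177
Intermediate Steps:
U(b, j) = 3 - j
D = 2 (D = 3 - 1*1 = 3 - 1 = 2)
T(u) = 2*u/(2 + u) (T(u) = (u + u)/(u + 2) = (2*u)/(2 + u) = 2*u/(2 + u))
(V(-6)*59)*T(t) = (1*59)*(2*(-6)/(2 - 6)) = 59*(2*(-6)/(-4)) = 59*(2*(-6)*(-¼)) = 59*3 = 177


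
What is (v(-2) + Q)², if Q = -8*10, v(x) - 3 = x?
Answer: 6241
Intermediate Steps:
v(x) = 3 + x
Q = -80
(v(-2) + Q)² = ((3 - 2) - 80)² = (1 - 80)² = (-79)² = 6241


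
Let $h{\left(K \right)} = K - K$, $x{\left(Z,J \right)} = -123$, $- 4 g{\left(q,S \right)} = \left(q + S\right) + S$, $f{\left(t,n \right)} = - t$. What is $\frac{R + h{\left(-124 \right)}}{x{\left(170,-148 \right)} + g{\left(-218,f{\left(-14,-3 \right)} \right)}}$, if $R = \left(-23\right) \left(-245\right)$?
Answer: $- \frac{11270}{151} \approx -74.636$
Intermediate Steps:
$g{\left(q,S \right)} = - \frac{S}{2} - \frac{q}{4}$ ($g{\left(q,S \right)} = - \frac{\left(q + S\right) + S}{4} = - \frac{\left(S + q\right) + S}{4} = - \frac{q + 2 S}{4} = - \frac{S}{2} - \frac{q}{4}$)
$R = 5635$
$h{\left(K \right)} = 0$
$\frac{R + h{\left(-124 \right)}}{x{\left(170,-148 \right)} + g{\left(-218,f{\left(-14,-3 \right)} \right)}} = \frac{5635 + 0}{-123 - \left(- \frac{109}{2} + \frac{\left(-1\right) \left(-14\right)}{2}\right)} = \frac{5635}{-123 + \left(\left(- \frac{1}{2}\right) 14 + \frac{109}{2}\right)} = \frac{5635}{-123 + \left(-7 + \frac{109}{2}\right)} = \frac{5635}{-123 + \frac{95}{2}} = \frac{5635}{- \frac{151}{2}} = 5635 \left(- \frac{2}{151}\right) = - \frac{11270}{151}$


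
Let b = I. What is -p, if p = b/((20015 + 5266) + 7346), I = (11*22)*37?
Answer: -8954/32627 ≈ -0.27444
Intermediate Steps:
I = 8954 (I = 242*37 = 8954)
b = 8954
p = 8954/32627 (p = 8954/((20015 + 5266) + 7346) = 8954/(25281 + 7346) = 8954/32627 ≈ 0.27444)
-p = -1*8954/32627 = -8954/32627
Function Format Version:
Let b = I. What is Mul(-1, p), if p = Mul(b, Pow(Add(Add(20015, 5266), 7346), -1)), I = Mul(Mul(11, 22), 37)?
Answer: Rational(-8954, 32627) ≈ -0.27444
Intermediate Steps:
I = 8954 (I = Mul(242, 37) = 8954)
b = 8954
p = Rational(8954, 32627) (p = Mul(8954, Pow(Add(Add(20015, 5266), 7346), -1)) = Mul(8954, Pow(Add(25281, 7346), -1)) = Mul(8954, Pow(32627, -1)) = Mul(8954, Rational(1, 32627)) = Rational(8954, 32627) ≈ 0.27444)
Mul(-1, p) = Mul(-1, Rational(8954, 32627)) = Rational(-8954, 32627)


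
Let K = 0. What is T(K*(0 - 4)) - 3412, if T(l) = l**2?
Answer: -3412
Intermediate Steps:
T(K*(0 - 4)) - 3412 = (0*(0 - 4))**2 - 3412 = (0*(-4))**2 - 3412 = 0**2 - 3412 = 0 - 3412 = -3412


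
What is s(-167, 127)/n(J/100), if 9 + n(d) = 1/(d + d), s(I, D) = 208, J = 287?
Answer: -59696/2533 ≈ -23.567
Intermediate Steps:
n(d) = -9 + 1/(2*d) (n(d) = -9 + 1/(d + d) = -9 + 1/(2*d))
s(-167, 127)/n(J/100) = 208/(-9 + 1/(2*((287/100)))) = 208/(-9 + 1/(2*((287*(1/100))))) = 208/(-9 + 1/(2*(287/100))) = 208/(-9 + (1/2)*(100/287)) = 208/(-9 + 50/287) = 208/(-2533/287) = 208*(-287/2533) = -59696/2533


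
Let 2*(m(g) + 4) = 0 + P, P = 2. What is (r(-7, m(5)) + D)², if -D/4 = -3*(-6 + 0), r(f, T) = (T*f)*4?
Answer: 144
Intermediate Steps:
m(g) = -3 (m(g) = -4 + (0 + 2)/2 = -4 + (½)*2 = -4 + 1 = -3)
r(f, T) = 4*T*f
D = -72 (D = -(-12)*(-6 + 0) = -(-12)*(-6) = -4*18 = -72)
(r(-7, m(5)) + D)² = (4*(-3)*(-7) - 72)² = (84 - 72)² = 12² = 144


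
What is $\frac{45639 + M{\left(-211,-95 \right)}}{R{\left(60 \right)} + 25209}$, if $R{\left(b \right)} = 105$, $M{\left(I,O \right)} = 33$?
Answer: $\frac{7612}{4219} \approx 1.8042$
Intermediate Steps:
$\frac{45639 + M{\left(-211,-95 \right)}}{R{\left(60 \right)} + 25209} = \frac{45639 + 33}{105 + 25209} = \frac{45672}{25314} = 45672 \cdot \frac{1}{25314} = \frac{7612}{4219}$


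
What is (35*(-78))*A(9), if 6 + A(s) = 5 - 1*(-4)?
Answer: -8190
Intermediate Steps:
A(s) = 3 (A(s) = -6 + (5 - 1*(-4)) = -6 + (5 + 4) = -6 + 9 = 3)
(35*(-78))*A(9) = (35*(-78))*3 = -2730*3 = -8190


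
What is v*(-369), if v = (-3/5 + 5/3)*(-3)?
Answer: 5904/5 ≈ 1180.8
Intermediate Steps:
v = -16/5 (v = (-3*1/5 + 5*(1/3))*(-3) = (-3/5 + 5/3)*(-3) = (16/15)*(-3) = -16/5 ≈ -3.2000)
v*(-369) = -16/5*(-369) = 5904/5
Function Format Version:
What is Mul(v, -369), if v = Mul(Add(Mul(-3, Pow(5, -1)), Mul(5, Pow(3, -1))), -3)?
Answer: Rational(5904, 5) ≈ 1180.8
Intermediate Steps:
v = Rational(-16, 5) (v = Mul(Add(Mul(-3, Rational(1, 5)), Mul(5, Rational(1, 3))), -3) = Mul(Add(Rational(-3, 5), Rational(5, 3)), -3) = Mul(Rational(16, 15), -3) = Rational(-16, 5) ≈ -3.2000)
Mul(v, -369) = Mul(Rational(-16, 5), -369) = Rational(5904, 5)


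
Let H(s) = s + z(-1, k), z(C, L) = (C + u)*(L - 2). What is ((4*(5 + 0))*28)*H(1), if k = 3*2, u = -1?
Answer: -3920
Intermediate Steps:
k = 6
z(C, L) = (-1 + C)*(-2 + L) (z(C, L) = (C - 1)*(L - 2) = (-1 + C)*(-2 + L))
H(s) = -8 + s (H(s) = s + (2 - 1*6 - 2*(-1) - 1*6) = s + (2 - 6 + 2 - 6) = s - 8 = -8 + s)
((4*(5 + 0))*28)*H(1) = ((4*(5 + 0))*28)*(-8 + 1) = ((4*5)*28)*(-7) = (20*28)*(-7) = 560*(-7) = -3920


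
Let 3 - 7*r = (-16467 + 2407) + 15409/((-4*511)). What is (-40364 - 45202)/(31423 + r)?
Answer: -1224278328/478360465 ≈ -2.5593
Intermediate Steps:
r = 28760181/14308 (r = 3/7 - ((-16467 + 2407) + 15409/((-4*511)))/7 = 3/7 - (-14060 + 15409/(-2044))/7 = 3/7 - (-14060 + 15409*(-1/2044))/7 = 3/7 - (-14060 - 15409/2044)/7 = 3/7 - ⅐*(-28754049/2044) = 3/7 + 28754049/14308 = 28760181/14308 ≈ 2010.1)
(-40364 - 45202)/(31423 + r) = (-40364 - 45202)/(31423 + 28760181/14308) = -85566/478360465/14308 = -85566*14308/478360465 = -1224278328/478360465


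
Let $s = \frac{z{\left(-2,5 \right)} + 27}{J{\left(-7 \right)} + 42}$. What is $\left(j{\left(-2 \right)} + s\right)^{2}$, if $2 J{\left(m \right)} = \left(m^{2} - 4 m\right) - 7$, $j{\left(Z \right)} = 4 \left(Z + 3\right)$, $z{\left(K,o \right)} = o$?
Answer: $\frac{115600}{5929} \approx 19.497$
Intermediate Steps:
$j{\left(Z \right)} = 12 + 4 Z$ ($j{\left(Z \right)} = 4 \left(3 + Z\right) = 12 + 4 Z$)
$J{\left(m \right)} = - \frac{7}{2} + \frac{m^{2}}{2} - 2 m$ ($J{\left(m \right)} = \frac{\left(m^{2} - 4 m\right) - 7}{2} = \frac{-7 + m^{2} - 4 m}{2} = - \frac{7}{2} + \frac{m^{2}}{2} - 2 m$)
$s = \frac{32}{77}$ ($s = \frac{5 + 27}{\left(- \frac{7}{2} + \frac{\left(-7\right)^{2}}{2} - -14\right) + 42} = \frac{32}{\left(- \frac{7}{2} + \frac{1}{2} \cdot 49 + 14\right) + 42} = \frac{32}{\left(- \frac{7}{2} + \frac{49}{2} + 14\right) + 42} = \frac{32}{35 + 42} = \frac{32}{77} \approx 0.41558$)
$\left(j{\left(-2 \right)} + s\right)^{2} = \left(\left(12 + 4 \left(-2\right)\right) + \frac{32}{77}\right)^{2} = \left(\left(12 - 8\right) + \frac{32}{77}\right)^{2} = \left(4 + \frac{32}{77}\right)^{2} = \left(\frac{340}{77}\right)^{2} = \frac{115600}{5929}$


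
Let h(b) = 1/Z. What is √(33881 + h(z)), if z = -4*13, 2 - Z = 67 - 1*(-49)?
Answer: √440317362/114 ≈ 184.07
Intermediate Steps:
Z = -114 (Z = 2 - (67 - 1*(-49)) = 2 - (67 + 49) = 2 - 1*116 = 2 - 116 = -114)
z = -52
h(b) = -1/114 (h(b) = 1/(-114) = -1/114)
√(33881 + h(z)) = √(33881 - 1/114) = √(3862433/114) = √440317362/114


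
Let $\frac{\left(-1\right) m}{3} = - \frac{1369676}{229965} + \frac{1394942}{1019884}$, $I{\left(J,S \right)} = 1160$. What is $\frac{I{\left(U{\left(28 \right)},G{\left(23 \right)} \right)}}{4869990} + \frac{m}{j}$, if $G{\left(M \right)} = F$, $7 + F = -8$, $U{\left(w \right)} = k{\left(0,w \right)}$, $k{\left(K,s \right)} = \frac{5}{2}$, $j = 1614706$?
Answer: $\frac{7583748667251741683}{30738509112343973648940} \approx 0.00024672$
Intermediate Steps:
$k{\left(K,s \right)} = \frac{5}{2}$ ($k{\left(K,s \right)} = 5 \cdot \frac{1}{2} = \frac{5}{2}$)
$U{\left(w \right)} = \frac{5}{2}$
$F = -15$ ($F = -7 - 8 = -15$)
$G{\left(M \right)} = -15$
$m = \frac{538061400277}{39089604010}$ ($m = - 3 \left(- \frac{1369676}{229965} + \frac{1394942}{1019884}\right) = - 3 \left(\left(-1369676\right) \frac{1}{229965} + 1394942 \cdot \frac{1}{1019884}\right) = - 3 \left(- \frac{1369676}{229965} + \frac{697471}{509942}\right) = \left(-3\right) \left(- \frac{538061400277}{117268812030}\right) = \frac{538061400277}{39089604010} \approx 13.765$)
$\frac{I{\left(U{\left(28 \right)},G{\left(23 \right)} \right)}}{4869990} + \frac{m}{j} = \frac{1160}{4869990} + \frac{538061400277}{39089604010 \cdot 1614706} = 1160 \cdot \frac{1}{4869990} + \frac{538061400277}{39089604010} \cdot \frac{1}{1614706} = \frac{116}{486999} + \frac{538061400277}{63118218132571060} = \frac{7583748667251741683}{30738509112343973648940}$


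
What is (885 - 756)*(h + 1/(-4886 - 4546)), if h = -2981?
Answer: -1209022099/3144 ≈ -3.8455e+5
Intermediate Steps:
(885 - 756)*(h + 1/(-4886 - 4546)) = (885 - 756)*(-2981 + 1/(-4886 - 4546)) = 129*(-2981 + 1/(-9432)) = 129*(-2981 - 1/9432) = 129*(-28116793/9432) = -1209022099/3144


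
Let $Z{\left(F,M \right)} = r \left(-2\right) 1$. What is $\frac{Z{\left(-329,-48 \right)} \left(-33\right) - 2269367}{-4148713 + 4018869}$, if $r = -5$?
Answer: $\frac{2269697}{129844} \approx 17.48$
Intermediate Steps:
$Z{\left(F,M \right)} = 10$ ($Z{\left(F,M \right)} = \left(-5\right) \left(-2\right) 1 = 10 \cdot 1 = 10$)
$\frac{Z{\left(-329,-48 \right)} \left(-33\right) - 2269367}{-4148713 + 4018869} = \frac{10 \left(-33\right) - 2269367}{-4148713 + 4018869} = \frac{-330 - 2269367}{-129844} = \left(-2269697\right) \left(- \frac{1}{129844}\right) = \frac{2269697}{129844}$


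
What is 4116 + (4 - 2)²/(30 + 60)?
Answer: 185222/45 ≈ 4116.0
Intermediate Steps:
4116 + (4 - 2)²/(30 + 60) = 4116 + 2²/90 = 4116 + 4*(1/90) = 4116 + 2/45 = 185222/45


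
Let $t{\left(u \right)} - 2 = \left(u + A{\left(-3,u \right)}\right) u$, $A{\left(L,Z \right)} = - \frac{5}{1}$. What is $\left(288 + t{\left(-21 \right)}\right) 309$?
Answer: $258324$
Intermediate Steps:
$A{\left(L,Z \right)} = -5$ ($A{\left(L,Z \right)} = \left(-5\right) 1 = -5$)
$t{\left(u \right)} = 2 + u \left(-5 + u\right)$ ($t{\left(u \right)} = 2 + \left(u - 5\right) u = 2 + \left(-5 + u\right) u = 2 + u \left(-5 + u\right)$)
$\left(288 + t{\left(-21 \right)}\right) 309 = \left(288 + \left(2 + \left(-21\right)^{2} - -105\right)\right) 309 = \left(288 + \left(2 + 441 + 105\right)\right) 309 = \left(288 + 548\right) 309 = 836 \cdot 309 = 258324$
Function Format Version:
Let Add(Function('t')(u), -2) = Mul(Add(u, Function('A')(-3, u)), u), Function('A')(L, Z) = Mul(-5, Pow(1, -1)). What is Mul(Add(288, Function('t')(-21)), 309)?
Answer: 258324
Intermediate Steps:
Function('A')(L, Z) = -5 (Function('A')(L, Z) = Mul(-5, 1) = -5)
Function('t')(u) = Add(2, Mul(u, Add(-5, u))) (Function('t')(u) = Add(2, Mul(Add(u, -5), u)) = Add(2, Mul(Add(-5, u), u)) = Add(2, Mul(u, Add(-5, u))))
Mul(Add(288, Function('t')(-21)), 309) = Mul(Add(288, Add(2, Pow(-21, 2), Mul(-5, -21))), 309) = Mul(Add(288, Add(2, 441, 105)), 309) = Mul(Add(288, 548), 309) = Mul(836, 309) = 258324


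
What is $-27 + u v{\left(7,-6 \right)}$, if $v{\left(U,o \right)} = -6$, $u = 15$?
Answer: $-117$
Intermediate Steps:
$-27 + u v{\left(7,-6 \right)} = -27 + 15 \left(-6\right) = -27 - 90 = -117$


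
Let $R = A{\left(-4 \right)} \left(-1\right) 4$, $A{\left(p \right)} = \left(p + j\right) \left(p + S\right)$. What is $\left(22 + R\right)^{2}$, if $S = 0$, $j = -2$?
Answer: $5476$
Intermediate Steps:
$A{\left(p \right)} = p \left(-2 + p\right)$ ($A{\left(p \right)} = \left(p - 2\right) \left(p + 0\right) = \left(-2 + p\right) p = p \left(-2 + p\right)$)
$R = -96$ ($R = - 4 \left(-2 - 4\right) \left(-1\right) 4 = \left(-4\right) \left(-6\right) \left(-1\right) 4 = 24 \left(-1\right) 4 = \left(-24\right) 4 = -96$)
$\left(22 + R\right)^{2} = \left(22 - 96\right)^{2} = \left(-74\right)^{2} = 5476$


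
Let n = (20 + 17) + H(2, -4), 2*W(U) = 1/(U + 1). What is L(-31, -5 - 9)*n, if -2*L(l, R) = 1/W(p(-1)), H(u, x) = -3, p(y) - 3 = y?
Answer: -102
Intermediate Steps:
p(y) = 3 + y
W(U) = 1/(2*(1 + U)) (W(U) = 1/(2*(U + 1)) = 1/(2*(1 + U)))
L(l, R) = -3 (L(l, R) = -1/(2*(1/(2*(1 + (3 - 1))))) = -1/(2*(1/(2*(1 + 2)))) = -1/(2*((½)/3)) = -1/(2*((½)*(⅓))) = -1/(2*⅙) = -½*6 = -3)
n = 34 (n = (20 + 17) - 3 = 37 - 3 = 34)
L(-31, -5 - 9)*n = -3*34 = -102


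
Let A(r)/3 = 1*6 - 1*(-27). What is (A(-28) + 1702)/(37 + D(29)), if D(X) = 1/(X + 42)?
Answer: 127871/2628 ≈ 48.657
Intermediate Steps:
D(X) = 1/(42 + X)
A(r) = 99 (A(r) = 3*(1*6 - 1*(-27)) = 3*(6 + 27) = 3*33 = 99)
(A(-28) + 1702)/(37 + D(29)) = (99 + 1702)/(37 + 1/(42 + 29)) = 1801/(37 + 1/71) = 1801/(2628/71) = 1801*(71/2628) = 127871/2628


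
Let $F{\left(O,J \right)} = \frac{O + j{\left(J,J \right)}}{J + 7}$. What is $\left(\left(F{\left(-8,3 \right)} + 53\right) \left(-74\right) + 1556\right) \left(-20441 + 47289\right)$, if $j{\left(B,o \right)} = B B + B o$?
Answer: $-65509120$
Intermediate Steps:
$j{\left(B,o \right)} = B^{2} + B o$
$F{\left(O,J \right)} = \frac{O + 2 J^{2}}{7 + J}$ ($F{\left(O,J \right)} = \frac{O + J \left(J + J\right)}{J + 7} = \frac{O + J 2 J}{7 + J} = \frac{O + 2 J^{2}}{7 + J}$)
$\left(\left(F{\left(-8,3 \right)} + 53\right) \left(-74\right) + 1556\right) \left(-20441 + 47289\right) = \left(\left(\frac{-8 + 2 \cdot 3^{2}}{7 + 3} + 53\right) \left(-74\right) + 1556\right) \left(-20441 + 47289\right) = \left(\left(\frac{-8 + 2 \cdot 9}{10} + 53\right) \left(-74\right) + 1556\right) 26848 = \left(\left(\frac{-8 + 18}{10} + 53\right) \left(-74\right) + 1556\right) 26848 = \left(\left(\frac{1}{10} \cdot 10 + 53\right) \left(-74\right) + 1556\right) 26848 = \left(\left(1 + 53\right) \left(-74\right) + 1556\right) 26848 = \left(54 \left(-74\right) + 1556\right) 26848 = \left(-3996 + 1556\right) 26848 = \left(-2440\right) 26848 = -65509120$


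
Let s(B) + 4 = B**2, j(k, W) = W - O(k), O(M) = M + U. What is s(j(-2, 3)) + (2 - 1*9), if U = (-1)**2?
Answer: 5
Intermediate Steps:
U = 1
O(M) = 1 + M (O(M) = M + 1 = 1 + M)
j(k, W) = -1 + W - k (j(k, W) = W - (1 + k) = W + (-1 - k) = -1 + W - k)
s(B) = -4 + B**2
s(j(-2, 3)) + (2 - 1*9) = (-4 + (-1 + 3 - 1*(-2))**2) + (2 - 1*9) = (-4 + (-1 + 3 + 2)**2) + (2 - 9) = (-4 + 4**2) - 7 = (-4 + 16) - 7 = 12 - 7 = 5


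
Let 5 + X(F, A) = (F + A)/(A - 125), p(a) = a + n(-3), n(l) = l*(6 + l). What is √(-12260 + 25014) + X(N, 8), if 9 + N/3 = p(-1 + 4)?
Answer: -548/117 + √12754 ≈ 108.25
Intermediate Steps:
p(a) = -9 + a (p(a) = a - 3*(6 - 3) = a - 3*3 = a - 9 = -9 + a)
N = -45 (N = -27 + 3*(-9 + (-1 + 4)) = -27 + 3*(-9 + 3) = -27 + 3*(-6) = -27 - 18 = -45)
X(F, A) = -5 + (A + F)/(-125 + A) (X(F, A) = -5 + (F + A)/(A - 125) = -5 + (A + F)/(-125 + A))
√(-12260 + 25014) + X(N, 8) = √(-12260 + 25014) + (625 - 45 - 4*8)/(-125 + 8) = √12754 + (625 - 45 - 32)/(-117) = √12754 - 1/117*548 = √12754 - 548/117 = -548/117 + √12754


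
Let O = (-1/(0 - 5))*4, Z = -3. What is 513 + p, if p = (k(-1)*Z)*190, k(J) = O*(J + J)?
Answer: 1425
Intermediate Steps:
O = 4/5 (O = (-1/(-5))*4 = -1/5*(-1)*4 = (1/5)*4 = 4/5 ≈ 0.80000)
k(J) = 8*J/5 (k(J) = 4*(J + J)/5 = 4*(2*J)/5 = 8*J/5)
p = 912 (p = (((8/5)*(-1))*(-3))*190 = -8/5*(-3)*190 = (24/5)*190 = 912)
513 + p = 513 + 912 = 1425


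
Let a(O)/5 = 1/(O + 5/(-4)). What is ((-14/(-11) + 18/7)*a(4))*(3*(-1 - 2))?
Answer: -53280/847 ≈ -62.904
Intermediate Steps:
a(O) = 5/(-5/4 + O) (a(O) = 5/(O + 5/(-4)) = 5/(O + 5*(-1/4)) = 5/(O - 5/4) = 5/(-5/4 + O))
((-14/(-11) + 18/7)*a(4))*(3*(-1 - 2)) = ((-14/(-11) + 18/7)*(20/(-5 + 4*4)))*(3*(-1 - 2)) = ((-14*(-1/11) + 18*(1/7))*(20/(-5 + 16)))*(3*(-3)) = ((14/11 + 18/7)*(20/11))*(-9) = (296*(20*(1/11))/77)*(-9) = ((296/77)*(20/11))*(-9) = (5920/847)*(-9) = -53280/847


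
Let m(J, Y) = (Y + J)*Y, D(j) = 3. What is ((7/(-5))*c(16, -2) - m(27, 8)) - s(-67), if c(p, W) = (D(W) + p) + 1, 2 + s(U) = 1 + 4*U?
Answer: -39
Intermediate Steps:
s(U) = -1 + 4*U (s(U) = -2 + (1 + 4*U) = -1 + 4*U)
m(J, Y) = Y*(J + Y) (m(J, Y) = (J + Y)*Y = Y*(J + Y))
c(p, W) = 4 + p (c(p, W) = (3 + p) + 1 = 4 + p)
((7/(-5))*c(16, -2) - m(27, 8)) - s(-67) = ((7/(-5))*(4 + 16) - 8*(27 + 8)) - (-1 + 4*(-67)) = ((7*(-⅕))*20 - 8*35) - (-1 - 268) = (-7/5*20 - 1*280) - 1*(-269) = (-28 - 280) + 269 = -308 + 269 = -39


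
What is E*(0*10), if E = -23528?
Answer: 0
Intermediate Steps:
E*(0*10) = -0*10 = -23528*0 = 0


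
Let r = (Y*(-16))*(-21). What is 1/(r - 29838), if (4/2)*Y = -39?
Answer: -1/36390 ≈ -2.7480e-5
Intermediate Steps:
Y = -39/2 (Y = (½)*(-39) = -39/2 ≈ -19.500)
r = -6552 (r = -39/2*(-16)*(-21) = 312*(-21) = -6552)
1/(r - 29838) = 1/(-6552 - 29838) = 1/(-36390) = -1/36390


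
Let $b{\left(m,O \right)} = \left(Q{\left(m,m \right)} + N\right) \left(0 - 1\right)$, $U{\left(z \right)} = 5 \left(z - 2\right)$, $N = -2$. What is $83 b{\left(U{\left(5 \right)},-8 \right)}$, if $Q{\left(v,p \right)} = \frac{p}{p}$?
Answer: $83$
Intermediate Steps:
$Q{\left(v,p \right)} = 1$
$U{\left(z \right)} = -10 + 5 z$ ($U{\left(z \right)} = 5 \left(-2 + z\right) = -10 + 5 z$)
$b{\left(m,O \right)} = 1$ ($b{\left(m,O \right)} = \left(1 - 2\right) \left(0 - 1\right) = \left(-1\right) \left(-1\right) = 1$)
$83 b{\left(U{\left(5 \right)},-8 \right)} = 83 \cdot 1 = 83$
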